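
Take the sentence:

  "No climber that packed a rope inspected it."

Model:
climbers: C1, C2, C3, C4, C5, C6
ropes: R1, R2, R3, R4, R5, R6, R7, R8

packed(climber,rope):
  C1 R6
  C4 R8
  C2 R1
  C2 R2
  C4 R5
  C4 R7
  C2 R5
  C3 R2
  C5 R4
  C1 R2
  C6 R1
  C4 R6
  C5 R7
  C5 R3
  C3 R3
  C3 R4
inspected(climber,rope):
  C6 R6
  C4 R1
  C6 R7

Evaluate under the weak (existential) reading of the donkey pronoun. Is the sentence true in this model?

True

"it" takes "a rope" as antecedent — a donkey pronoun bound across the clause boundary.
Truth condition: for no (c,r) with packed(c,r) does inspected(c,r) hold.
Restrictor pairs — does the scope hold? (C1,R2):fails  (C1,R6):fails  (C2,R1):fails  (C2,R2):fails  (C2,R5):fails  (C3,R2):fails  (C3,R3):fails  (C3,R4):fails  (C4,R5):fails  (C4,R6):fails  (C4,R7):fails  (C4,R8):fails  (C5,R3):fails  (C5,R4):fails  (C5,R7):fails  (C6,R1):fails
Scope holds for no restrictor pair, so the sentence is true.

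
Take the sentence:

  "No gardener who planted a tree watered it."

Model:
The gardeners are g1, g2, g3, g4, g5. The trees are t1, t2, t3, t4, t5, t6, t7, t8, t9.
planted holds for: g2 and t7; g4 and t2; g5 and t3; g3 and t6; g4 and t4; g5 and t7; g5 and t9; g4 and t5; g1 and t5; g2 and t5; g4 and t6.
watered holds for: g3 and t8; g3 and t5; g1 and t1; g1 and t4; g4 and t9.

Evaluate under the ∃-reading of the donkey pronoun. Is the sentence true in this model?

True

"it" takes "a tree" as antecedent — a donkey pronoun bound across the clause boundary.
Truth condition: for no (g,t) with planted(g,t) does watered(g,t) hold.
Restrictor pairs — does the scope hold? (g1,t5):fails  (g2,t5):fails  (g2,t7):fails  (g3,t6):fails  (g4,t2):fails  (g4,t4):fails  (g4,t5):fails  (g4,t6):fails  (g5,t3):fails  (g5,t7):fails  (g5,t9):fails
Scope holds for no restrictor pair, so the sentence is true.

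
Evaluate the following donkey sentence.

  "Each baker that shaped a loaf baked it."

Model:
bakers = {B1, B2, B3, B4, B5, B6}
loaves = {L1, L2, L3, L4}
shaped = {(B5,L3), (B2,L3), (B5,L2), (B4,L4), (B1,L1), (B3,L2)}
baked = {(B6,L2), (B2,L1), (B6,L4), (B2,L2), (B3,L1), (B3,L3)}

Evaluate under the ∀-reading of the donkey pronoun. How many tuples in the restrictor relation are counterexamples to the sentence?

6

"it" takes "a loaf" as antecedent — a donkey pronoun bound across the clause boundary.
Strong reading: for every (b,l) with shaped(b,l), baked(b,l).
Restrictor pairs: (B1,L1) ✗  (B2,L3) ✗  (B3,L2) ✗  (B4,L4) ✗  (B5,L2) ✗  (B5,L3) ✗
Counterexamples (restrictor pairs failing the scope): 6.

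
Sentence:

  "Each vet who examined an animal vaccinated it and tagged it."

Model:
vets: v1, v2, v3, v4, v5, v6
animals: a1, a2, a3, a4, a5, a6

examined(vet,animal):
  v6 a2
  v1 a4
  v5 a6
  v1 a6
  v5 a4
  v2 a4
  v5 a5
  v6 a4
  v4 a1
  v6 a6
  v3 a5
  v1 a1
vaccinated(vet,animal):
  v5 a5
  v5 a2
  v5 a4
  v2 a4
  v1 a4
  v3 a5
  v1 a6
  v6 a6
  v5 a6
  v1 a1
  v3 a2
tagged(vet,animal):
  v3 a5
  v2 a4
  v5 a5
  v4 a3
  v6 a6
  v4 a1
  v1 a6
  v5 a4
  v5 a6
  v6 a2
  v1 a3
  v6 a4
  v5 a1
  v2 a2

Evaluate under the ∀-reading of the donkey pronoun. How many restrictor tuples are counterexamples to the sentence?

5

"it" takes "an animal" as antecedent — a donkey pronoun bound across the clause boundary.
Strong reading: for every (v,a) with examined(v,a), vaccinated(v,a) ∧ tagged(v,a).
Restrictor pairs: (v1,a1) ✗  (v1,a4) ✗  (v1,a6) ✓  (v2,a4) ✓  (v3,a5) ✓  (v4,a1) ✗  (v5,a4) ✓  (v5,a5) ✓  (v5,a6) ✓  (v6,a2) ✗  (v6,a4) ✗  (v6,a6) ✓
Counterexamples (restrictor pairs failing the scope): 5.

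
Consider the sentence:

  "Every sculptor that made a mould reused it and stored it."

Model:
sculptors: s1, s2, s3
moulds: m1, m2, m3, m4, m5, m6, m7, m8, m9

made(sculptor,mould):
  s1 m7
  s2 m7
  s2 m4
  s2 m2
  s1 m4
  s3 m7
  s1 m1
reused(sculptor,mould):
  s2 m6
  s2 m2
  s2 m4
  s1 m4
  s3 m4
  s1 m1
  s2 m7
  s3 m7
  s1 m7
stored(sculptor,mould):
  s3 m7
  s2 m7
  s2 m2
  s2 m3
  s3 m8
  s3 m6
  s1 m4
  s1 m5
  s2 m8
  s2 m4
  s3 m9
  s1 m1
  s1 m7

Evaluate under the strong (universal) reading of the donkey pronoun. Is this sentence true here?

"it" takes "a mould" as antecedent — a donkey pronoun bound across the clause boundary.
Strong reading: for every (s,m) with made(s,m), reused(s,m) ∧ stored(s,m).
Restrictor pairs: (s1,m1) ✓  (s1,m4) ✓  (s1,m7) ✓  (s2,m2) ✓  (s2,m4) ✓  (s2,m7) ✓  (s3,m7) ✓
Every restrictor pair satisfies the scope.

True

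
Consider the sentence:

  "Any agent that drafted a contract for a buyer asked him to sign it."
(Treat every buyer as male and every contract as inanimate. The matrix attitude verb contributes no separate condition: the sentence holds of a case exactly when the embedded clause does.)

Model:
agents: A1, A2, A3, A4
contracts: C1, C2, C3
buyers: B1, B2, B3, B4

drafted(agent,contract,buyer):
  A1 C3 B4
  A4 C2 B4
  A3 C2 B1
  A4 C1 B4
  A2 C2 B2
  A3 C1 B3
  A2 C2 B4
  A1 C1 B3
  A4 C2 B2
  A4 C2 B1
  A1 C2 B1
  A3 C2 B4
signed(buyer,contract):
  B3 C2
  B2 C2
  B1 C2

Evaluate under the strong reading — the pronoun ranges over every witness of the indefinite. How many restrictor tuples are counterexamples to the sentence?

"him" takes "a buyer" as antecedent and "it" takes "a contract"; both are donkey pronouns co-varying with the restrictor.
Strong reading: for every (a,c,b) with drafted(a,c,b), signed(b,c).
Restrictor triples: (A1,C1,B3)→signed(B3,C1) ✗  (A1,C2,B1)→signed(B1,C2) ✓  (A1,C3,B4)→signed(B4,C3) ✗  (A2,C2,B2)→signed(B2,C2) ✓  (A2,C2,B4)→signed(B4,C2) ✗  (A3,C1,B3)→signed(B3,C1) ✗  (A3,C2,B1)→signed(B1,C2) ✓  (A3,C2,B4)→signed(B4,C2) ✗  (A4,C1,B4)→signed(B4,C1) ✗  (A4,C2,B1)→signed(B1,C2) ✓  (A4,C2,B2)→signed(B2,C2) ✓  (A4,C2,B4)→signed(B4,C2) ✗
Counterexamples (restrictor triples failing the scope): 7.

7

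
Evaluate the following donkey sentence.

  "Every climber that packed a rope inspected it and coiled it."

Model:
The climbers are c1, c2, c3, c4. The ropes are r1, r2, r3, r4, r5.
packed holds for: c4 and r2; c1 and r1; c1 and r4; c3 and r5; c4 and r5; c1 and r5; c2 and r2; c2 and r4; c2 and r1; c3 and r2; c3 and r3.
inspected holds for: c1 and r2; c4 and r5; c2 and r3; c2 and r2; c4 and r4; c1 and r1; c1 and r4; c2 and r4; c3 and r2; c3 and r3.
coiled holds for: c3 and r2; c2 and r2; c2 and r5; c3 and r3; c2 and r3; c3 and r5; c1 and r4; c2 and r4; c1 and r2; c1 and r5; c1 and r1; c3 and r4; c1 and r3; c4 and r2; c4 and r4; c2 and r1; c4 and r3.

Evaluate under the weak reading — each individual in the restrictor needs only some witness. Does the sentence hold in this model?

"it" takes "a rope" as antecedent — a donkey pronoun bound across the clause boundary.
Weak reading: every climber c with some packed-rope has at least one packed-rope r such that inspected(c,r) ∧ coiled(c,r).
Per climber: c1:✓  c2:✓  c3:✓  c4:✗
c4 has no witness among its packed-ropes.

False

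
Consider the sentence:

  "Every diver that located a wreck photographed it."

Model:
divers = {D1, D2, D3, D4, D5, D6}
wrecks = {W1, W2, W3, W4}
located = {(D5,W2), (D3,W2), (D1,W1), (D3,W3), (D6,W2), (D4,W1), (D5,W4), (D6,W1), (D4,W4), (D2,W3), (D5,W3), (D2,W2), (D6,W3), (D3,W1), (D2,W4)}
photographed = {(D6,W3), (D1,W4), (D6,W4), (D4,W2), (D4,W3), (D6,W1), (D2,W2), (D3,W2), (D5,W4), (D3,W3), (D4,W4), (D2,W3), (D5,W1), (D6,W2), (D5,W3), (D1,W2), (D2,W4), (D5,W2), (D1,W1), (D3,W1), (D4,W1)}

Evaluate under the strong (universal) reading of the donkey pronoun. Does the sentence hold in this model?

True

"it" takes "a wreck" as antecedent — a donkey pronoun bound across the clause boundary.
Strong reading: for every (d,w) with located(d,w), photographed(d,w).
Restrictor pairs: (D1,W1) ✓  (D2,W2) ✓  (D2,W3) ✓  (D2,W4) ✓  (D3,W1) ✓  (D3,W2) ✓  (D3,W3) ✓  (D4,W1) ✓  (D4,W4) ✓  (D5,W2) ✓  (D5,W3) ✓  (D5,W4) ✓  (D6,W1) ✓  (D6,W2) ✓  (D6,W3) ✓
Every restrictor pair satisfies the scope.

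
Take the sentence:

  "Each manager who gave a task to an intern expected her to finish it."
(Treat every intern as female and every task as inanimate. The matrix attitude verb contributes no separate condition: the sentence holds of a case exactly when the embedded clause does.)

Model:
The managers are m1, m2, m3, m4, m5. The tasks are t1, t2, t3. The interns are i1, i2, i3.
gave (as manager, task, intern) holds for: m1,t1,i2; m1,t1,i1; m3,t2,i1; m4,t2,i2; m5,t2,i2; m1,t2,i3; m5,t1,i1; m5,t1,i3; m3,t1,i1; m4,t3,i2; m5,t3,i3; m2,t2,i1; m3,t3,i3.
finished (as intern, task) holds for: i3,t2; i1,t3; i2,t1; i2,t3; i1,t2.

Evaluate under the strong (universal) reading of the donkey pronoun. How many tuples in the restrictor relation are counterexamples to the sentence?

"her" takes "an intern" as antecedent and "it" takes "a task"; both are donkey pronouns co-varying with the restrictor.
Strong reading: for every (m,t,i) with gave(m,t,i), finished(i,t).
Restrictor triples: (m1,t1,i1)→finished(i1,t1) ✗  (m1,t1,i2)→finished(i2,t1) ✓  (m1,t2,i3)→finished(i3,t2) ✓  (m2,t2,i1)→finished(i1,t2) ✓  (m3,t1,i1)→finished(i1,t1) ✗  (m3,t2,i1)→finished(i1,t2) ✓  (m3,t3,i3)→finished(i3,t3) ✗  (m4,t2,i2)→finished(i2,t2) ✗  (m4,t3,i2)→finished(i2,t3) ✓  (m5,t1,i1)→finished(i1,t1) ✗  (m5,t1,i3)→finished(i3,t1) ✗  (m5,t2,i2)→finished(i2,t2) ✗  (m5,t3,i3)→finished(i3,t3) ✗
Counterexamples (restrictor triples failing the scope): 8.

8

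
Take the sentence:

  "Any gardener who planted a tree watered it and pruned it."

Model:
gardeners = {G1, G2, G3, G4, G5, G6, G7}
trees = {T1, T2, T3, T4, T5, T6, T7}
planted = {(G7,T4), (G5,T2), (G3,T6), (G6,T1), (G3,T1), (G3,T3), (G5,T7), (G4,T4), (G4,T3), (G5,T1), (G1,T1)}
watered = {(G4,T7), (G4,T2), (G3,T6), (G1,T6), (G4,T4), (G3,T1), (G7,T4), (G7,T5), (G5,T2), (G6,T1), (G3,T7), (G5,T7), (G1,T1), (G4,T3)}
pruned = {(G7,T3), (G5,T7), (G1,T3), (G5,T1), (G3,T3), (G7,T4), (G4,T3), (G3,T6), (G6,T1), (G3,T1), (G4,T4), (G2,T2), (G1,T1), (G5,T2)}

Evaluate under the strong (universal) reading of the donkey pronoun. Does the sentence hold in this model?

"it" takes "a tree" as antecedent — a donkey pronoun bound across the clause boundary.
Strong reading: for every (g,t) with planted(g,t), watered(g,t) ∧ pruned(g,t).
Restrictor pairs: (G1,T1) ✓  (G3,T1) ✓  (G3,T3) ✗  (G3,T6) ✓  (G4,T3) ✓  (G4,T4) ✓  (G5,T1) ✗  (G5,T2) ✓  (G5,T7) ✓  (G6,T1) ✓  (G7,T4) ✓
Counterexample: (G3,T3) is in planted but fails the scope.

False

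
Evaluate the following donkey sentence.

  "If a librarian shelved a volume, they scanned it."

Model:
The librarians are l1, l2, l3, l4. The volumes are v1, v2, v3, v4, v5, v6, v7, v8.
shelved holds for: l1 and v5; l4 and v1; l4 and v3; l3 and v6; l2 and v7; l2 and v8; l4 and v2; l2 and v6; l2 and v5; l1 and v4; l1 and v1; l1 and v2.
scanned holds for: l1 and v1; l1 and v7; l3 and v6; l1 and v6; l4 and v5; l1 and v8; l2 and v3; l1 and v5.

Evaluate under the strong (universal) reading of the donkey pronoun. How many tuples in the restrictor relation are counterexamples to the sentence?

"it" takes "a volume" as antecedent — a donkey pronoun bound across the clause boundary.
Strong reading: for every (l,v) with shelved(l,v), scanned(l,v).
Restrictor pairs: (l1,v1) ✓  (l1,v2) ✗  (l1,v4) ✗  (l1,v5) ✓  (l2,v5) ✗  (l2,v6) ✗  (l2,v7) ✗  (l2,v8) ✗  (l3,v6) ✓  (l4,v1) ✗  (l4,v2) ✗  (l4,v3) ✗
Counterexamples (restrictor pairs failing the scope): 9.

9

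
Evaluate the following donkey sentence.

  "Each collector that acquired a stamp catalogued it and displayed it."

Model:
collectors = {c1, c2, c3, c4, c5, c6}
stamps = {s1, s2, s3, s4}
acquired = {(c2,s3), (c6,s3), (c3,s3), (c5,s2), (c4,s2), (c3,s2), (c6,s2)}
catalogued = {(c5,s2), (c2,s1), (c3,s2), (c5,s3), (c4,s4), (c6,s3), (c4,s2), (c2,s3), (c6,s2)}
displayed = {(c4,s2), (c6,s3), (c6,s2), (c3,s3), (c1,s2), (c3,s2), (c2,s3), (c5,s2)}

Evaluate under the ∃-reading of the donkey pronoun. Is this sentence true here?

True

"it" takes "a stamp" as antecedent — a donkey pronoun bound across the clause boundary.
Weak reading: every collector c with some acquired-stamp has at least one acquired-stamp s such that catalogued(c,s) ∧ displayed(c,s).
Per collector: c2:✓  c3:✓  c4:✓  c5:✓  c6:✓
Every collector in the restrictor has a witness.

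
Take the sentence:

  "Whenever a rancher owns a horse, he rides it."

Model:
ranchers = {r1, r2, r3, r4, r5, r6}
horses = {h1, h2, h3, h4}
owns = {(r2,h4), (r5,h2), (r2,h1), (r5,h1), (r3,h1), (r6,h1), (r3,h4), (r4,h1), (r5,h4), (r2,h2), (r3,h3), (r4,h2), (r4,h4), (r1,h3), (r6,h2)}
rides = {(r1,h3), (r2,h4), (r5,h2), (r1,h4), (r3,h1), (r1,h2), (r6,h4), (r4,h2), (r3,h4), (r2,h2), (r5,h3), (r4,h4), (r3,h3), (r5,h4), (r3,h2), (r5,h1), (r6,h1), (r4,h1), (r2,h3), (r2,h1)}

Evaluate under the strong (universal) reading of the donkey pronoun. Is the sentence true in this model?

False

"it" takes "a horse" as antecedent — a donkey pronoun bound across the clause boundary.
Strong reading: for every (r,h) with owns(r,h), rides(r,h).
Restrictor pairs: (r1,h3) ✓  (r2,h1) ✓  (r2,h2) ✓  (r2,h4) ✓  (r3,h1) ✓  (r3,h3) ✓  (r3,h4) ✓  (r4,h1) ✓  (r4,h2) ✓  (r4,h4) ✓  (r5,h1) ✓  (r5,h2) ✓  (r5,h4) ✓  (r6,h1) ✓  (r6,h2) ✗
Counterexample: (r6,h2) is in owns but fails the scope.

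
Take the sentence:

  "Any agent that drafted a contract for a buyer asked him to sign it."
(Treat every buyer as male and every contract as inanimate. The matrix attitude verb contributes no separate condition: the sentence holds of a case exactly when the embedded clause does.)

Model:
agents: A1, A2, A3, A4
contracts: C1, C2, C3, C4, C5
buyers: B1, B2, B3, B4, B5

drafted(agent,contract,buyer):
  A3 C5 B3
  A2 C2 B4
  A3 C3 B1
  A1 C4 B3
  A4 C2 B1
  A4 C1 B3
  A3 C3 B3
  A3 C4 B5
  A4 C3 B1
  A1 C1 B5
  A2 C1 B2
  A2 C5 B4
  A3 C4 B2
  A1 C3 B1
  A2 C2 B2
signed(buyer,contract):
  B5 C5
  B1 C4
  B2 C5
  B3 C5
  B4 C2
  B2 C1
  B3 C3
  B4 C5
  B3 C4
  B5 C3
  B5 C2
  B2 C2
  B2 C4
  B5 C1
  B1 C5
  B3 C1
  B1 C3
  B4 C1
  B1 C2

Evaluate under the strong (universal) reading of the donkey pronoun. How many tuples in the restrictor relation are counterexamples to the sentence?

"him" takes "a buyer" as antecedent and "it" takes "a contract"; both are donkey pronouns co-varying with the restrictor.
Strong reading: for every (a,c,b) with drafted(a,c,b), signed(b,c).
Restrictor triples: (A1,C1,B5)→signed(B5,C1) ✓  (A1,C3,B1)→signed(B1,C3) ✓  (A1,C4,B3)→signed(B3,C4) ✓  (A2,C1,B2)→signed(B2,C1) ✓  (A2,C2,B2)→signed(B2,C2) ✓  (A2,C2,B4)→signed(B4,C2) ✓  (A2,C5,B4)→signed(B4,C5) ✓  (A3,C3,B1)→signed(B1,C3) ✓  (A3,C3,B3)→signed(B3,C3) ✓  (A3,C4,B2)→signed(B2,C4) ✓  (A3,C4,B5)→signed(B5,C4) ✗  (A3,C5,B3)→signed(B3,C5) ✓  (A4,C1,B3)→signed(B3,C1) ✓  (A4,C2,B1)→signed(B1,C2) ✓  (A4,C3,B1)→signed(B1,C3) ✓
Counterexamples (restrictor triples failing the scope): 1.

1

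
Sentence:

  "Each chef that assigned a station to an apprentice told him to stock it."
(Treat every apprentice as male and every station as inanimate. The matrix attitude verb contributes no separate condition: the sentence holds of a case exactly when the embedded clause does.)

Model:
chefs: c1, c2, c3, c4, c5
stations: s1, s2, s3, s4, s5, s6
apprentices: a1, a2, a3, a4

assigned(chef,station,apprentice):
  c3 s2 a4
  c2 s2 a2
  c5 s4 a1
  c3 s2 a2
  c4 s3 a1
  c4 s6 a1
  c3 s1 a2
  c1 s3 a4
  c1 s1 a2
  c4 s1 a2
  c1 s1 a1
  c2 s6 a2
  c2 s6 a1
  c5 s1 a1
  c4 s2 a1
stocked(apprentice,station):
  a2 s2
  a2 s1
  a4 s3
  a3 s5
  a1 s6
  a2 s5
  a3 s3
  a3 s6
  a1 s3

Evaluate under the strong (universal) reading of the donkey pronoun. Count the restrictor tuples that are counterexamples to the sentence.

"him" takes "an apprentice" as antecedent and "it" takes "a station"; both are donkey pronouns co-varying with the restrictor.
Strong reading: for every (c,s,a) with assigned(c,s,a), stocked(a,s).
Restrictor triples: (c1,s1,a1)→stocked(a1,s1) ✗  (c1,s1,a2)→stocked(a2,s1) ✓  (c1,s3,a4)→stocked(a4,s3) ✓  (c2,s2,a2)→stocked(a2,s2) ✓  (c2,s6,a1)→stocked(a1,s6) ✓  (c2,s6,a2)→stocked(a2,s6) ✗  (c3,s1,a2)→stocked(a2,s1) ✓  (c3,s2,a2)→stocked(a2,s2) ✓  (c3,s2,a4)→stocked(a4,s2) ✗  (c4,s1,a2)→stocked(a2,s1) ✓  (c4,s2,a1)→stocked(a1,s2) ✗  (c4,s3,a1)→stocked(a1,s3) ✓  (c4,s6,a1)→stocked(a1,s6) ✓  (c5,s1,a1)→stocked(a1,s1) ✗  (c5,s4,a1)→stocked(a1,s4) ✗
Counterexamples (restrictor triples failing the scope): 6.

6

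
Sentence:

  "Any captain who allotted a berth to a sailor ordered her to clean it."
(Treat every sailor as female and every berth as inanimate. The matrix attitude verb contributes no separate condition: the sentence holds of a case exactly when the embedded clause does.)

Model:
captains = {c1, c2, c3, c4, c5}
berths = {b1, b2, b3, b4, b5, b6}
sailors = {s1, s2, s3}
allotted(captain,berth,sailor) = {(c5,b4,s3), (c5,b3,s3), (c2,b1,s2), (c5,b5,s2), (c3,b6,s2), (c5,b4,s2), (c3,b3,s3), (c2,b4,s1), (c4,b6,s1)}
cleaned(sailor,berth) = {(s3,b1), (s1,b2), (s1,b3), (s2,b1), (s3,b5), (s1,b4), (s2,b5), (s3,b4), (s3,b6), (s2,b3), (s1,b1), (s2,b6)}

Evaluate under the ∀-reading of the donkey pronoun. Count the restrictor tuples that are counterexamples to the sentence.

4

"her" takes "a sailor" as antecedent and "it" takes "a berth"; both are donkey pronouns co-varying with the restrictor.
Strong reading: for every (c,b,s) with allotted(c,b,s), cleaned(s,b).
Restrictor triples: (c2,b1,s2)→cleaned(s2,b1) ✓  (c2,b4,s1)→cleaned(s1,b4) ✓  (c3,b3,s3)→cleaned(s3,b3) ✗  (c3,b6,s2)→cleaned(s2,b6) ✓  (c4,b6,s1)→cleaned(s1,b6) ✗  (c5,b3,s3)→cleaned(s3,b3) ✗  (c5,b4,s2)→cleaned(s2,b4) ✗  (c5,b4,s3)→cleaned(s3,b4) ✓  (c5,b5,s2)→cleaned(s2,b5) ✓
Counterexamples (restrictor triples failing the scope): 4.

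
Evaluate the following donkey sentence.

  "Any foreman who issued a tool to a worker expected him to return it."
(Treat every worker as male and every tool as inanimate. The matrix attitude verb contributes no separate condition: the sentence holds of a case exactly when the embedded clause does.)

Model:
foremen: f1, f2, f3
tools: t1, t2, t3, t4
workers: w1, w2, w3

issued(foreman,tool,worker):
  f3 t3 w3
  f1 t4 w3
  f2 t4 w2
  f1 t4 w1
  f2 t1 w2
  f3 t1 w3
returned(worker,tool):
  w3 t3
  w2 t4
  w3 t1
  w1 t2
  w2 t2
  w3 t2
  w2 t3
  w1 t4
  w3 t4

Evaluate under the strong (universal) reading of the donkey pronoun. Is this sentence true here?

"him" takes "a worker" as antecedent and "it" takes "a tool"; both are donkey pronouns co-varying with the restrictor.
Strong reading: for every (f,t,w) with issued(f,t,w), returned(w,t).
Restrictor triples: (f1,t4,w1)→returned(w1,t4) ✓  (f1,t4,w3)→returned(w3,t4) ✓  (f2,t1,w2)→returned(w2,t1) ✗  (f2,t4,w2)→returned(w2,t4) ✓  (f3,t1,w3)→returned(w3,t1) ✓  (f3,t3,w3)→returned(w3,t3) ✓
Counterexample: (f2,t1,w2) — returned(w2,t1) does not hold.

False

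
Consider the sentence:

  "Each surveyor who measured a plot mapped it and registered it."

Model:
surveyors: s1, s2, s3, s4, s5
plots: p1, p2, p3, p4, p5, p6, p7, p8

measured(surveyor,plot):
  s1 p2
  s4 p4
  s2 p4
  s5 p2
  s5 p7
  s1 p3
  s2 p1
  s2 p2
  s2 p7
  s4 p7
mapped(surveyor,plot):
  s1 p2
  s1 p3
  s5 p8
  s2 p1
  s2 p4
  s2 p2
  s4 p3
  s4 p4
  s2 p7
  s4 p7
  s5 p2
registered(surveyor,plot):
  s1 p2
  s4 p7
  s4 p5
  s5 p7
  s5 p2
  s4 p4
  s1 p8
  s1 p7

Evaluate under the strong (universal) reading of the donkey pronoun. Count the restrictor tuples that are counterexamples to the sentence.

6

"it" takes "a plot" as antecedent — a donkey pronoun bound across the clause boundary.
Strong reading: for every (s,p) with measured(s,p), mapped(s,p) ∧ registered(s,p).
Restrictor pairs: (s1,p2) ✓  (s1,p3) ✗  (s2,p1) ✗  (s2,p2) ✗  (s2,p4) ✗  (s2,p7) ✗  (s4,p4) ✓  (s4,p7) ✓  (s5,p2) ✓  (s5,p7) ✗
Counterexamples (restrictor pairs failing the scope): 6.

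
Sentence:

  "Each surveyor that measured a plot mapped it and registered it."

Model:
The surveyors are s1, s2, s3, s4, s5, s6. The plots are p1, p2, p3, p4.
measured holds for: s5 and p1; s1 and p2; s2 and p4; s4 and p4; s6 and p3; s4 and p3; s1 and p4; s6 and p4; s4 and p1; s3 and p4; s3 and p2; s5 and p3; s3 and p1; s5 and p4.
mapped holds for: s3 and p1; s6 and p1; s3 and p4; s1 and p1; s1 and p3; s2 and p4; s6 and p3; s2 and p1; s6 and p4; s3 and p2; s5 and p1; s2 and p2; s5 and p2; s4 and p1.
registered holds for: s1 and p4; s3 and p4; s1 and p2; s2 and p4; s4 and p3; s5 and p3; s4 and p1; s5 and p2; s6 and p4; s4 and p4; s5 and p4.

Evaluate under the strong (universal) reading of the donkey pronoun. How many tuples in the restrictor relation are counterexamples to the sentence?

10

"it" takes "a plot" as antecedent — a donkey pronoun bound across the clause boundary.
Strong reading: for every (s,p) with measured(s,p), mapped(s,p) ∧ registered(s,p).
Restrictor pairs: (s1,p2) ✗  (s1,p4) ✗  (s2,p4) ✓  (s3,p1) ✗  (s3,p2) ✗  (s3,p4) ✓  (s4,p1) ✓  (s4,p3) ✗  (s4,p4) ✗  (s5,p1) ✗  (s5,p3) ✗  (s5,p4) ✗  (s6,p3) ✗  (s6,p4) ✓
Counterexamples (restrictor pairs failing the scope): 10.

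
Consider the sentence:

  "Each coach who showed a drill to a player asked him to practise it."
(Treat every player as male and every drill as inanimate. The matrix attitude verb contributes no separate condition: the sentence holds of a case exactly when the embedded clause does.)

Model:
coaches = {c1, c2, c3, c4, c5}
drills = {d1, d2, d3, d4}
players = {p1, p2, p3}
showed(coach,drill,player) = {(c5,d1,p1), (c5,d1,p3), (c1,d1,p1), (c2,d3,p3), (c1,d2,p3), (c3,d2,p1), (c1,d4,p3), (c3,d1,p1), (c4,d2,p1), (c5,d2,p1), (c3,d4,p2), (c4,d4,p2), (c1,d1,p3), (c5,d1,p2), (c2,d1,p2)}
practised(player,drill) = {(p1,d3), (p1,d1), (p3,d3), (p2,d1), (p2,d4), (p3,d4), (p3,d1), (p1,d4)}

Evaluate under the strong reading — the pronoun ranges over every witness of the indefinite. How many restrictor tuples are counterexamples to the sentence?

4

"him" takes "a player" as antecedent and "it" takes "a drill"; both are donkey pronouns co-varying with the restrictor.
Strong reading: for every (c,d,p) with showed(c,d,p), practised(p,d).
Restrictor triples: (c1,d1,p1)→practised(p1,d1) ✓  (c1,d1,p3)→practised(p3,d1) ✓  (c1,d2,p3)→practised(p3,d2) ✗  (c1,d4,p3)→practised(p3,d4) ✓  (c2,d1,p2)→practised(p2,d1) ✓  (c2,d3,p3)→practised(p3,d3) ✓  (c3,d1,p1)→practised(p1,d1) ✓  (c3,d2,p1)→practised(p1,d2) ✗  (c3,d4,p2)→practised(p2,d4) ✓  (c4,d2,p1)→practised(p1,d2) ✗  (c4,d4,p2)→practised(p2,d4) ✓  (c5,d1,p1)→practised(p1,d1) ✓  (c5,d1,p2)→practised(p2,d1) ✓  (c5,d1,p3)→practised(p3,d1) ✓  (c5,d2,p1)→practised(p1,d2) ✗
Counterexamples (restrictor triples failing the scope): 4.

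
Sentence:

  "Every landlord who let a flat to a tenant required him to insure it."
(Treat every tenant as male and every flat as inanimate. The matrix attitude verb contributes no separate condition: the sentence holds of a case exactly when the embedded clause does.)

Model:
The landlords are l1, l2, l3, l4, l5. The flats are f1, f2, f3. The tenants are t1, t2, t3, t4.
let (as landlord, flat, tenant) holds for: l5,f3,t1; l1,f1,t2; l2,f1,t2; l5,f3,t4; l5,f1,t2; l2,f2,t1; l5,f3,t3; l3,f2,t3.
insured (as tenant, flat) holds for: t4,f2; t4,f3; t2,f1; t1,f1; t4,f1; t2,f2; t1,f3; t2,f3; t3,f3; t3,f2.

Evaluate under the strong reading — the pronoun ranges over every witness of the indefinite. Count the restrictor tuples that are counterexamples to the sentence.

"him" takes "a tenant" as antecedent and "it" takes "a flat"; both are donkey pronouns co-varying with the restrictor.
Strong reading: for every (l,f,t) with let(l,f,t), insured(t,f).
Restrictor triples: (l1,f1,t2)→insured(t2,f1) ✓  (l2,f1,t2)→insured(t2,f1) ✓  (l2,f2,t1)→insured(t1,f2) ✗  (l3,f2,t3)→insured(t3,f2) ✓  (l5,f1,t2)→insured(t2,f1) ✓  (l5,f3,t1)→insured(t1,f3) ✓  (l5,f3,t3)→insured(t3,f3) ✓  (l5,f3,t4)→insured(t4,f3) ✓
Counterexamples (restrictor triples failing the scope): 1.

1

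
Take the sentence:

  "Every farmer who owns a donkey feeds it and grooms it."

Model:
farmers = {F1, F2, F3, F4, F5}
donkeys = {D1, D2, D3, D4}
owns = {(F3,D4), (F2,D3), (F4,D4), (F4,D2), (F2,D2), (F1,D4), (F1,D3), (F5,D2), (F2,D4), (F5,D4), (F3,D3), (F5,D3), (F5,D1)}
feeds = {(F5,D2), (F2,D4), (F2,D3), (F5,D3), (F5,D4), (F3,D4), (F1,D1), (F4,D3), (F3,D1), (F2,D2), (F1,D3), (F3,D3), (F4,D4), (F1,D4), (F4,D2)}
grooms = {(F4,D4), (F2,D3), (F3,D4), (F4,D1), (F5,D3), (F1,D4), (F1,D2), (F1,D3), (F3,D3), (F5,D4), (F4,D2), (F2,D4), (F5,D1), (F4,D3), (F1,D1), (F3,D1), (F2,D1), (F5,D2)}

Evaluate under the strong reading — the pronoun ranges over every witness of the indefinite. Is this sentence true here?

"it" takes "a donkey" as antecedent — a donkey pronoun bound across the clause boundary.
Strong reading: for every (f,d) with owns(f,d), feeds(f,d) ∧ grooms(f,d).
Restrictor pairs: (F1,D3) ✓  (F1,D4) ✓  (F2,D2) ✗  (F2,D3) ✓  (F2,D4) ✓  (F3,D3) ✓  (F3,D4) ✓  (F4,D2) ✓  (F4,D4) ✓  (F5,D1) ✗  (F5,D2) ✓  (F5,D3) ✓  (F5,D4) ✓
Counterexample: (F2,D2) is in owns but fails the scope.

False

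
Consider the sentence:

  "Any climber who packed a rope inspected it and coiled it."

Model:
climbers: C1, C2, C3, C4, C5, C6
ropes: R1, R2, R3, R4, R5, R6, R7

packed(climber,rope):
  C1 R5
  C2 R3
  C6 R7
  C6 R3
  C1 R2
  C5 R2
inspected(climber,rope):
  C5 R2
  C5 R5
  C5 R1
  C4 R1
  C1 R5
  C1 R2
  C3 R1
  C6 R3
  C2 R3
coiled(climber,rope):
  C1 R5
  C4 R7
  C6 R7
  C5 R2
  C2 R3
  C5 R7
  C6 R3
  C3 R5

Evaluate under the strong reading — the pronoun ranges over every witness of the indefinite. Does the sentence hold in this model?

False

"it" takes "a rope" as antecedent — a donkey pronoun bound across the clause boundary.
Strong reading: for every (c,r) with packed(c,r), inspected(c,r) ∧ coiled(c,r).
Restrictor pairs: (C1,R2) ✗  (C1,R5) ✓  (C2,R3) ✓  (C5,R2) ✓  (C6,R3) ✓  (C6,R7) ✗
Counterexample: (C1,R2) is in packed but fails the scope.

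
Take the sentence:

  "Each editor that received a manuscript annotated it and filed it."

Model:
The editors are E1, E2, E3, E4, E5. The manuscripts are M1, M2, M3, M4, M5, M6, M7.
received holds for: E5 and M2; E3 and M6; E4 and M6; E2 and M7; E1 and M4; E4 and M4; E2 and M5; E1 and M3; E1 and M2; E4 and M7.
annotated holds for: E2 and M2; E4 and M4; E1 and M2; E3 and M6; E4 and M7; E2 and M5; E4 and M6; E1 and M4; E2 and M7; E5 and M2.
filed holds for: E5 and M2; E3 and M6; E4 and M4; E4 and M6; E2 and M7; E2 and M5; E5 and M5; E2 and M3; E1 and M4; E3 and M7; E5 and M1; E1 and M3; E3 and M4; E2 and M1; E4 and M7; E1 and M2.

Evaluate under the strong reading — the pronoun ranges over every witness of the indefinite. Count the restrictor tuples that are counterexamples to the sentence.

"it" takes "a manuscript" as antecedent — a donkey pronoun bound across the clause boundary.
Strong reading: for every (e,m) with received(e,m), annotated(e,m) ∧ filed(e,m).
Restrictor pairs: (E1,M2) ✓  (E1,M3) ✗  (E1,M4) ✓  (E2,M5) ✓  (E2,M7) ✓  (E3,M6) ✓  (E4,M4) ✓  (E4,M6) ✓  (E4,M7) ✓  (E5,M2) ✓
Counterexamples (restrictor pairs failing the scope): 1.

1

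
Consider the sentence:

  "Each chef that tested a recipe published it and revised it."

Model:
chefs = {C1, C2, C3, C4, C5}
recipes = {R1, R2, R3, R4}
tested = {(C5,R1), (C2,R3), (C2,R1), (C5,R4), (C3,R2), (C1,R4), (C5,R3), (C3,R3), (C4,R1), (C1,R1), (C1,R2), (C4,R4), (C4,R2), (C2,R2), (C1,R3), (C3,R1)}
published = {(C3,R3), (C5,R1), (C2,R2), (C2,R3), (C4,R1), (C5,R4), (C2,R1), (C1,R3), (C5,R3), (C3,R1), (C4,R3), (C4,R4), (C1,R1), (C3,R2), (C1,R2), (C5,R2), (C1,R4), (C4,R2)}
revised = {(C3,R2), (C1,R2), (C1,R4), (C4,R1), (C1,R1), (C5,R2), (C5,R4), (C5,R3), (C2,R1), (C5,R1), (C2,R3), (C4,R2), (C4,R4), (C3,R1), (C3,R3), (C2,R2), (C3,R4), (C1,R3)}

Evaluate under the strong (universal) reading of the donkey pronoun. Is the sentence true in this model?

True

"it" takes "a recipe" as antecedent — a donkey pronoun bound across the clause boundary.
Strong reading: for every (c,r) with tested(c,r), published(c,r) ∧ revised(c,r).
Restrictor pairs: (C1,R1) ✓  (C1,R2) ✓  (C1,R3) ✓  (C1,R4) ✓  (C2,R1) ✓  (C2,R2) ✓  (C2,R3) ✓  (C3,R1) ✓  (C3,R2) ✓  (C3,R3) ✓  (C4,R1) ✓  (C4,R2) ✓  (C4,R4) ✓  (C5,R1) ✓  (C5,R3) ✓  (C5,R4) ✓
Every restrictor pair satisfies the scope.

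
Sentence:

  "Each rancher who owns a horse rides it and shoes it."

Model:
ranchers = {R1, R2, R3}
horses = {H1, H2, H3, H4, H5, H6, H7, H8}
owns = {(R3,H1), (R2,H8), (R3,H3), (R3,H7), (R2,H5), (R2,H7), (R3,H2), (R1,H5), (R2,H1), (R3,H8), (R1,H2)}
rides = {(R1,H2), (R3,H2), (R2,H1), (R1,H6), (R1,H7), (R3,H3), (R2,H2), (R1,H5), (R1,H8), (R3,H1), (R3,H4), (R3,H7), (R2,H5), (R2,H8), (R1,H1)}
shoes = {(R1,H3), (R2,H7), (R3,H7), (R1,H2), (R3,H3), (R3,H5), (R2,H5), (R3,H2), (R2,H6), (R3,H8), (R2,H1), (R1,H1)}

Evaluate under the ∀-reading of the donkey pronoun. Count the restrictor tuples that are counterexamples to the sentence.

5

"it" takes "a horse" as antecedent — a donkey pronoun bound across the clause boundary.
Strong reading: for every (r,h) with owns(r,h), rides(r,h) ∧ shoes(r,h).
Restrictor pairs: (R1,H2) ✓  (R1,H5) ✗  (R2,H1) ✓  (R2,H5) ✓  (R2,H7) ✗  (R2,H8) ✗  (R3,H1) ✗  (R3,H2) ✓  (R3,H3) ✓  (R3,H7) ✓  (R3,H8) ✗
Counterexamples (restrictor pairs failing the scope): 5.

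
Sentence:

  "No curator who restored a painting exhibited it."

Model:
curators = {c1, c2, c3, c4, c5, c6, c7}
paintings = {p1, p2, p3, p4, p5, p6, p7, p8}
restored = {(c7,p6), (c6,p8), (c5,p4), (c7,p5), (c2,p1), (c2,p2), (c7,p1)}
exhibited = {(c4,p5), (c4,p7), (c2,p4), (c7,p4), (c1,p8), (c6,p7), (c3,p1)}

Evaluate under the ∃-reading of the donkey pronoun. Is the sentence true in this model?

"it" takes "a painting" as antecedent — a donkey pronoun bound across the clause boundary.
Truth condition: for no (c,p) with restored(c,p) does exhibited(c,p) hold.
Restrictor pairs — does the scope hold? (c2,p1):fails  (c2,p2):fails  (c5,p4):fails  (c6,p8):fails  (c7,p1):fails  (c7,p5):fails  (c7,p6):fails
Scope holds for no restrictor pair, so the sentence is true.

True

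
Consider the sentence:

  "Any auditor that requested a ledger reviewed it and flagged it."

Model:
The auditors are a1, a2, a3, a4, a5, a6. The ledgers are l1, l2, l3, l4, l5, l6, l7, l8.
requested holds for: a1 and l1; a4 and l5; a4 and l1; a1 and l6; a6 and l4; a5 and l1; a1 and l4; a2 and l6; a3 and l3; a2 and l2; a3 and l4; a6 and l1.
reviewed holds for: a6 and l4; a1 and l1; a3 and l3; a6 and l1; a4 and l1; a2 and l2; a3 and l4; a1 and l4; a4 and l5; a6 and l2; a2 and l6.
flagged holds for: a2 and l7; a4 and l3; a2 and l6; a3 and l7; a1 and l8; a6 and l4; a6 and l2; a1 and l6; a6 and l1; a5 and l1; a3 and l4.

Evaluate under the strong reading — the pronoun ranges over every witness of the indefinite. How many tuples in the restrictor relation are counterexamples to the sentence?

8

"it" takes "a ledger" as antecedent — a donkey pronoun bound across the clause boundary.
Strong reading: for every (a,l) with requested(a,l), reviewed(a,l) ∧ flagged(a,l).
Restrictor pairs: (a1,l1) ✗  (a1,l4) ✗  (a1,l6) ✗  (a2,l2) ✗  (a2,l6) ✓  (a3,l3) ✗  (a3,l4) ✓  (a4,l1) ✗  (a4,l5) ✗  (a5,l1) ✗  (a6,l1) ✓  (a6,l4) ✓
Counterexamples (restrictor pairs failing the scope): 8.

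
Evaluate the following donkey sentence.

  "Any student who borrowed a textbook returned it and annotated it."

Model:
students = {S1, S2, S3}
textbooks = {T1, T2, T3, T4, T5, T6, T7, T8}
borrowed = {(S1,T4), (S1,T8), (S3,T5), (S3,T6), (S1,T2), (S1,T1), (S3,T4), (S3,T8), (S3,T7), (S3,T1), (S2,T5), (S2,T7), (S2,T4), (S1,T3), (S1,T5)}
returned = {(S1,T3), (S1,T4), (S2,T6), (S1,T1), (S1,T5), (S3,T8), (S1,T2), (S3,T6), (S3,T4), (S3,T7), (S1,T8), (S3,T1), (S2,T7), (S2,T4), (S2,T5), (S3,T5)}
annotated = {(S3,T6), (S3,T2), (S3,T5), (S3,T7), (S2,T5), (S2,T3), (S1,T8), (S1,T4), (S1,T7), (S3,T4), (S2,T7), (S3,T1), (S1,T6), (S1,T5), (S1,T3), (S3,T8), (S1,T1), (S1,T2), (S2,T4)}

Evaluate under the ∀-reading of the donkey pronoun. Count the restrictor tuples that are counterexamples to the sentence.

0

"it" takes "a textbook" as antecedent — a donkey pronoun bound across the clause boundary.
Strong reading: for every (s,t) with borrowed(s,t), returned(s,t) ∧ annotated(s,t).
Restrictor pairs: (S1,T1) ✓  (S1,T2) ✓  (S1,T3) ✓  (S1,T4) ✓  (S1,T5) ✓  (S1,T8) ✓  (S2,T4) ✓  (S2,T5) ✓  (S2,T7) ✓  (S3,T1) ✓  (S3,T4) ✓  (S3,T5) ✓  (S3,T6) ✓  (S3,T7) ✓  (S3,T8) ✓
Counterexamples (restrictor pairs failing the scope): 0.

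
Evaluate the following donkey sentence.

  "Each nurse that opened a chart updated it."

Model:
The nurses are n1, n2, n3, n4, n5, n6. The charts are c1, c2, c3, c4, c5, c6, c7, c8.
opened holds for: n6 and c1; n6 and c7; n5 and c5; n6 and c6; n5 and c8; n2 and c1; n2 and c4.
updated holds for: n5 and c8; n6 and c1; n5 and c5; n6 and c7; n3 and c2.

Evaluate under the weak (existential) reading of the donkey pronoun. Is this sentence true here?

False

"it" takes "a chart" as antecedent — a donkey pronoun bound across the clause boundary.
Weak reading: every nurse n with some opened-chart has at least one opened-chart c such that updated(n,c).
Per nurse: n2:✗  n5:✓  n6:✓
n2 has no witness among its opened-charts.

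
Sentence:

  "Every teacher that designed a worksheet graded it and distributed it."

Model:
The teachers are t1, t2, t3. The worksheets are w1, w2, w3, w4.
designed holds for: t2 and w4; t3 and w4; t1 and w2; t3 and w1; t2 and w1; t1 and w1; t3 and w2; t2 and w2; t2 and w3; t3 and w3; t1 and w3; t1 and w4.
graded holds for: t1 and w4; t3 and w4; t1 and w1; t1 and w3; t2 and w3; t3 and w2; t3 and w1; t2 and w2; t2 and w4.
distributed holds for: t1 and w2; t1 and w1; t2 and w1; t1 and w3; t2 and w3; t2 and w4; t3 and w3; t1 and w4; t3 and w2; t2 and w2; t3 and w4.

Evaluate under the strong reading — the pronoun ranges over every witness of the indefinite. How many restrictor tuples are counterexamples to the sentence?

"it" takes "a worksheet" as antecedent — a donkey pronoun bound across the clause boundary.
Strong reading: for every (t,w) with designed(t,w), graded(t,w) ∧ distributed(t,w).
Restrictor pairs: (t1,w1) ✓  (t1,w2) ✗  (t1,w3) ✓  (t1,w4) ✓  (t2,w1) ✗  (t2,w2) ✓  (t2,w3) ✓  (t2,w4) ✓  (t3,w1) ✗  (t3,w2) ✓  (t3,w3) ✗  (t3,w4) ✓
Counterexamples (restrictor pairs failing the scope): 4.

4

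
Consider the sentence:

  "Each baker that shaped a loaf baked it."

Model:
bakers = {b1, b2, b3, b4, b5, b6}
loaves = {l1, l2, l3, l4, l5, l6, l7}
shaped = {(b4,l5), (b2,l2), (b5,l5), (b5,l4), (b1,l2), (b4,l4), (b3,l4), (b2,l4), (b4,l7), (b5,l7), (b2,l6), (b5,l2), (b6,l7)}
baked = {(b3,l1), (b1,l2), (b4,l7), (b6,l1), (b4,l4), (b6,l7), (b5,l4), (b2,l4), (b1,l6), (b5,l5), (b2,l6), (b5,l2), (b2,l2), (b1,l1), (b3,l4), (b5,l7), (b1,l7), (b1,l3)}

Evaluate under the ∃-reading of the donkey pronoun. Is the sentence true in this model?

True

"it" takes "a loaf" as antecedent — a donkey pronoun bound across the clause boundary.
Weak reading: every baker b with some shaped-loaf has at least one shaped-loaf l such that baked(b,l).
Per baker: b1:✓  b2:✓  b3:✓  b4:✓  b5:✓  b6:✓
Every baker in the restrictor has a witness.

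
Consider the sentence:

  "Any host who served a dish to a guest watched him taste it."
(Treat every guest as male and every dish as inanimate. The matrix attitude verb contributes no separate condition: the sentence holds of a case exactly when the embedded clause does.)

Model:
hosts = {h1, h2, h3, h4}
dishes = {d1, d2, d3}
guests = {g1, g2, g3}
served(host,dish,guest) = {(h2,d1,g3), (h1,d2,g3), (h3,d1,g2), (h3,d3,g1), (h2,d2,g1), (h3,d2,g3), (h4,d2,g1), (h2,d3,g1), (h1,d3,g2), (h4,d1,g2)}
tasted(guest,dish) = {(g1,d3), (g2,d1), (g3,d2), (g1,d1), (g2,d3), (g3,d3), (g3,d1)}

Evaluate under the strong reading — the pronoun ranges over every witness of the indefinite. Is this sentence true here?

False

"him" takes "a guest" as antecedent and "it" takes "a dish"; both are donkey pronouns co-varying with the restrictor.
Strong reading: for every (h,d,g) with served(h,d,g), tasted(g,d).
Restrictor triples: (h1,d2,g3)→tasted(g3,d2) ✓  (h1,d3,g2)→tasted(g2,d3) ✓  (h2,d1,g3)→tasted(g3,d1) ✓  (h2,d2,g1)→tasted(g1,d2) ✗  (h2,d3,g1)→tasted(g1,d3) ✓  (h3,d1,g2)→tasted(g2,d1) ✓  (h3,d2,g3)→tasted(g3,d2) ✓  (h3,d3,g1)→tasted(g1,d3) ✓  (h4,d1,g2)→tasted(g2,d1) ✓  (h4,d2,g1)→tasted(g1,d2) ✗
Counterexample: (h2,d2,g1) — tasted(g1,d2) does not hold.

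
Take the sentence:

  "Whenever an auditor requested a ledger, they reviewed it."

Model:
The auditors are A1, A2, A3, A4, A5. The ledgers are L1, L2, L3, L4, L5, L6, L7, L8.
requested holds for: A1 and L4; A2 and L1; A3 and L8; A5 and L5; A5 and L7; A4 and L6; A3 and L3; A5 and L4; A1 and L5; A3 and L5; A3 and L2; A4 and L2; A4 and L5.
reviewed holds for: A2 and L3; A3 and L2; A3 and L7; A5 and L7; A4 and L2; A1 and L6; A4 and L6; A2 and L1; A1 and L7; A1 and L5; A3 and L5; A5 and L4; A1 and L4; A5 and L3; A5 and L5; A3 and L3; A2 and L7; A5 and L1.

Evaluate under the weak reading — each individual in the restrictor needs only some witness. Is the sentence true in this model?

True

"it" takes "a ledger" as antecedent — a donkey pronoun bound across the clause boundary.
Weak reading: every auditor a with some requested-ledger has at least one requested-ledger l such that reviewed(a,l).
Per auditor: A1:✓  A2:✓  A3:✓  A4:✓  A5:✓
Every auditor in the restrictor has a witness.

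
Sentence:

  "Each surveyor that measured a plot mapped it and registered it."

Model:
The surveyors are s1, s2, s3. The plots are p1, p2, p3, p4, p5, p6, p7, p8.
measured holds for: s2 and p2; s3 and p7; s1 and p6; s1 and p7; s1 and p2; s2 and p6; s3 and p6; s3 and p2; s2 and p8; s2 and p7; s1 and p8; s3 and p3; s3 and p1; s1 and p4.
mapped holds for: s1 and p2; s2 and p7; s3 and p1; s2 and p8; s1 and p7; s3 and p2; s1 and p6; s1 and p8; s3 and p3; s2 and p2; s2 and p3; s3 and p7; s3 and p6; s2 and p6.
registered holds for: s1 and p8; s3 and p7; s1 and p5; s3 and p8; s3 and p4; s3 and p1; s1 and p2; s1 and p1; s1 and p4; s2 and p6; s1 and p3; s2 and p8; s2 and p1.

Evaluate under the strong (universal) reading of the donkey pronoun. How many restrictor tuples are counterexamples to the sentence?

8

"it" takes "a plot" as antecedent — a donkey pronoun bound across the clause boundary.
Strong reading: for every (s,p) with measured(s,p), mapped(s,p) ∧ registered(s,p).
Restrictor pairs: (s1,p2) ✓  (s1,p4) ✗  (s1,p6) ✗  (s1,p7) ✗  (s1,p8) ✓  (s2,p2) ✗  (s2,p6) ✓  (s2,p7) ✗  (s2,p8) ✓  (s3,p1) ✓  (s3,p2) ✗  (s3,p3) ✗  (s3,p6) ✗  (s3,p7) ✓
Counterexamples (restrictor pairs failing the scope): 8.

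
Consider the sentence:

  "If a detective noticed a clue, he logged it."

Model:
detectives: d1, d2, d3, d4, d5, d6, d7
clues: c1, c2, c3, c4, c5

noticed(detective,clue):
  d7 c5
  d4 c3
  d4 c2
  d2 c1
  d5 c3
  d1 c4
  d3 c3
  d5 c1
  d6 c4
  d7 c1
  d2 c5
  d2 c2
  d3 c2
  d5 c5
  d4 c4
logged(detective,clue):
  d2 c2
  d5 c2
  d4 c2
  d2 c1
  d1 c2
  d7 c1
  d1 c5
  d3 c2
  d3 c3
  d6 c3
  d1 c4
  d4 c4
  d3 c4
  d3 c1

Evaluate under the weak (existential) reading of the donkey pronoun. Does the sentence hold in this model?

False

"it" takes "a clue" as antecedent — a donkey pronoun bound across the clause boundary.
Weak reading: every detective d with some noticed-clue has at least one noticed-clue c such that logged(d,c).
Per detective: d1:✓  d2:✓  d3:✓  d4:✓  d5:✗  d6:✗  d7:✓
d5 has no witness among its noticed-clues.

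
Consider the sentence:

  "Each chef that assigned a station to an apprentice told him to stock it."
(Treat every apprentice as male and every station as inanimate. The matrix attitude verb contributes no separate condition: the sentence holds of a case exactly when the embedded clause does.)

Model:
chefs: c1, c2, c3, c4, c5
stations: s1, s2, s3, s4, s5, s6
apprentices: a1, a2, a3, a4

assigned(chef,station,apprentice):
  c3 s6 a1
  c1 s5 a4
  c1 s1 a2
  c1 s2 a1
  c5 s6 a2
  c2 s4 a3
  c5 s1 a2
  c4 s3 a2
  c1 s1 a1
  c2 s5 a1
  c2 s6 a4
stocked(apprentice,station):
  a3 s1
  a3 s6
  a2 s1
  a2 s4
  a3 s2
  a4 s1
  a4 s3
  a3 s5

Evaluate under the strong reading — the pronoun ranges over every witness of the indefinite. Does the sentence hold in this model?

False

"him" takes "an apprentice" as antecedent and "it" takes "a station"; both are donkey pronouns co-varying with the restrictor.
Strong reading: for every (c,s,a) with assigned(c,s,a), stocked(a,s).
Restrictor triples: (c1,s1,a1)→stocked(a1,s1) ✗  (c1,s1,a2)→stocked(a2,s1) ✓  (c1,s2,a1)→stocked(a1,s2) ✗  (c1,s5,a4)→stocked(a4,s5) ✗  (c2,s4,a3)→stocked(a3,s4) ✗  (c2,s5,a1)→stocked(a1,s5) ✗  (c2,s6,a4)→stocked(a4,s6) ✗  (c3,s6,a1)→stocked(a1,s6) ✗  (c4,s3,a2)→stocked(a2,s3) ✗  (c5,s1,a2)→stocked(a2,s1) ✓  (c5,s6,a2)→stocked(a2,s6) ✗
Counterexample: (c1,s1,a1) — stocked(a1,s1) does not hold.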